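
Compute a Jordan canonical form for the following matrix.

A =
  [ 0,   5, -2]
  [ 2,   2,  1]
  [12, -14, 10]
J_3(4)

The characteristic polynomial is
  det(x·I − A) = x^3 - 12*x^2 + 48*x - 64 = (x - 4)^3

Eigenvalues and multiplicities (the geometric multiplicity of λ is n − rank(A − λI), which equals the number of Jordan blocks for λ):
  λ = 4: algebraic multiplicity = 3, geometric multiplicity = 1

Determining the block sizes for each eigenvalue:
  λ = 4: one block (gm = 1), so the single block has size am = 3 → block sizes [3]

Assembling the blocks gives a Jordan form
J =
  [4, 1, 0]
  [0, 4, 1]
  [0, 0, 4]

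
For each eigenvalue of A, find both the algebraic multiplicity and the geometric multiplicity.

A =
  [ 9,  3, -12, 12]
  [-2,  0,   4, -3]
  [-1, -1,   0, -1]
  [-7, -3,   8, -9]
λ = 0: alg = 4, geom = 2

Step 1 — factor the characteristic polynomial to read off the algebraic multiplicities:
  χ_A(x) = x^4

Step 2 — compute geometric multiplicities via the rank-nullity identity g(λ) = n − rank(A − λI):
  rank(A − (0)·I) = 2, so dim ker(A − (0)·I) = n − 2 = 2

Summary:
  λ = 0: algebraic multiplicity = 4, geometric multiplicity = 2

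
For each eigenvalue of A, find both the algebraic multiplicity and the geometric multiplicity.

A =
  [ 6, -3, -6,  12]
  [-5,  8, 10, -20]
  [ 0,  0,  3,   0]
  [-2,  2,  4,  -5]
λ = 3: alg = 4, geom = 3

Step 1 — factor the characteristic polynomial to read off the algebraic multiplicities:
  χ_A(x) = (x - 3)^4

Step 2 — compute geometric multiplicities via the rank-nullity identity g(λ) = n − rank(A − λI):
  rank(A − (3)·I) = 1, so dim ker(A − (3)·I) = n − 1 = 3

Summary:
  λ = 3: algebraic multiplicity = 4, geometric multiplicity = 3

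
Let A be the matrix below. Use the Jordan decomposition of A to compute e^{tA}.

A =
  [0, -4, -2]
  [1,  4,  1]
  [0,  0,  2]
e^{tA} =
  [-2*t*exp(2*t) + exp(2*t), -4*t*exp(2*t), -2*t*exp(2*t)]
  [t*exp(2*t), 2*t*exp(2*t) + exp(2*t), t*exp(2*t)]
  [0, 0, exp(2*t)]

Strategy: write A = P · J · P⁻¹ where J is a Jordan canonical form, so e^{tA} = P · e^{tJ} · P⁻¹, and e^{tJ} can be computed block-by-block.

A has Jordan form
J =
  [2, 1, 0]
  [0, 2, 0]
  [0, 0, 2]
(up to reordering of blocks).

Per-block formulas:
  For a 2×2 Jordan block J_2(2): exp(t · J_2(2)) = e^(2t)·(I + t·N), where N is the 2×2 nilpotent shift.
  For a 1×1 block at λ = 2: exp(t · [2]) = [e^(2t)].

After assembling e^{tJ} and conjugating by P, we get:

e^{tA} =
  [-2*t*exp(2*t) + exp(2*t), -4*t*exp(2*t), -2*t*exp(2*t)]
  [t*exp(2*t), 2*t*exp(2*t) + exp(2*t), t*exp(2*t)]
  [0, 0, exp(2*t)]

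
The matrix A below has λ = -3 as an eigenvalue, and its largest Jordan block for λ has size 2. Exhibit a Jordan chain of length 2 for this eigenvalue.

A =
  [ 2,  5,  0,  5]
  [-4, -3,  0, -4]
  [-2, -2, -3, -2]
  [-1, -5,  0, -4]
A Jordan chain for λ = -3 of length 2:
v_1 = (5, 0, -2, -5)ᵀ
v_2 = (0, 1, 0, 0)ᵀ

Let N = A − (-3)·I. We want v_2 with N^2 v_2 = 0 but N^1 v_2 ≠ 0; then v_{j-1} := N · v_j for j = 2, …, 2.

Pick v_2 = (0, 1, 0, 0)ᵀ.
Then v_1 = N · v_2 = (5, 0, -2, -5)ᵀ.

Sanity check: (A − (-3)·I) v_1 = (0, 0, 0, 0)ᵀ = 0. ✓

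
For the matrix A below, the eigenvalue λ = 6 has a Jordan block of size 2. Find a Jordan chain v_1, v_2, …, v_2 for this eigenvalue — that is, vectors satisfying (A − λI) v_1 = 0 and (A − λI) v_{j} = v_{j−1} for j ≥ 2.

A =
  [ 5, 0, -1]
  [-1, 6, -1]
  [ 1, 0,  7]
A Jordan chain for λ = 6 of length 2:
v_1 = (-1, -1, 1)ᵀ
v_2 = (1, 0, 0)ᵀ

Let N = A − (6)·I. We want v_2 with N^2 v_2 = 0 but N^1 v_2 ≠ 0; then v_{j-1} := N · v_j for j = 2, …, 2.

Pick v_2 = (1, 0, 0)ᵀ.
Then v_1 = N · v_2 = (-1, -1, 1)ᵀ.

Sanity check: (A − (6)·I) v_1 = (0, 0, 0)ᵀ = 0. ✓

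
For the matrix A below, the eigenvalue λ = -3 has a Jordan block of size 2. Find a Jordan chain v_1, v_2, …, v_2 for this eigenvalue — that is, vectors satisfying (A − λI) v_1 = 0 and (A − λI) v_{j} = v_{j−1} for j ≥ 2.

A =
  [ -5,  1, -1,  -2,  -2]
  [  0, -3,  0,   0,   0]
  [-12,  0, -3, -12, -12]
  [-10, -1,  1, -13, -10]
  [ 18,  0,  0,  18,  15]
A Jordan chain for λ = -3 of length 2:
v_1 = (1, 0, 0, -1, 0)ᵀ
v_2 = (0, 1, 0, 0, 0)ᵀ

Let N = A − (-3)·I. We want v_2 with N^2 v_2 = 0 but N^1 v_2 ≠ 0; then v_{j-1} := N · v_j for j = 2, …, 2.

Pick v_2 = (0, 1, 0, 0, 0)ᵀ.
Then v_1 = N · v_2 = (1, 0, 0, -1, 0)ᵀ.

Sanity check: (A − (-3)·I) v_1 = (0, 0, 0, 0, 0)ᵀ = 0. ✓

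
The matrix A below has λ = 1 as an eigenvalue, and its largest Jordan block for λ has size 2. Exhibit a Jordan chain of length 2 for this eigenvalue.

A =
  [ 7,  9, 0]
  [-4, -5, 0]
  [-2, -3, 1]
A Jordan chain for λ = 1 of length 2:
v_1 = (6, -4, -2)ᵀ
v_2 = (1, 0, 0)ᵀ

Let N = A − (1)·I. We want v_2 with N^2 v_2 = 0 but N^1 v_2 ≠ 0; then v_{j-1} := N · v_j for j = 2, …, 2.

Pick v_2 = (1, 0, 0)ᵀ.
Then v_1 = N · v_2 = (6, -4, -2)ᵀ.

Sanity check: (A − (1)·I) v_1 = (0, 0, 0)ᵀ = 0. ✓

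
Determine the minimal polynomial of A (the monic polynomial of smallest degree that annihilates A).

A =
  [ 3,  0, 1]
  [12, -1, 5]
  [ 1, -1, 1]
x^3 - 3*x^2 + 3*x - 1

The characteristic polynomial is χ_A(x) = (x - 1)^3, so the eigenvalues are known. The minimal polynomial is
  m_A(x) = Π_λ (x − λ)^{k_λ}
where k_λ is the size of the *largest* Jordan block for λ (equivalently, the smallest k with (A − λI)^k v = 0 for every generalised eigenvector v of λ).

  λ = 1: largest Jordan block has size 3, contributing (x − 1)^3

So m_A(x) = (x - 1)^3 = x^3 - 3*x^2 + 3*x - 1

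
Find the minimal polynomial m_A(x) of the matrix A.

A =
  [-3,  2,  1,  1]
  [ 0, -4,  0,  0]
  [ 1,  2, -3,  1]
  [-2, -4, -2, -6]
x^2 + 8*x + 16

The characteristic polynomial is χ_A(x) = (x + 4)^4, so the eigenvalues are known. The minimal polynomial is
  m_A(x) = Π_λ (x − λ)^{k_λ}
where k_λ is the size of the *largest* Jordan block for λ (equivalently, the smallest k with (A − λI)^k v = 0 for every generalised eigenvector v of λ).

  λ = -4: largest Jordan block has size 2, contributing (x + 4)^2

So m_A(x) = (x + 4)^2 = x^2 + 8*x + 16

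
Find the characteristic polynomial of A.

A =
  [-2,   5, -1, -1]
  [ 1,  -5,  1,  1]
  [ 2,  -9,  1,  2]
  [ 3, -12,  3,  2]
x^4 + 4*x^3 + 6*x^2 + 4*x + 1

Expanding det(x·I − A) (e.g. by cofactor expansion or by noting that A is similar to its Jordan form J, which has the same characteristic polynomial as A) gives
  χ_A(x) = x^4 + 4*x^3 + 6*x^2 + 4*x + 1
which factors as (x + 1)^4. The eigenvalues (with algebraic multiplicities) are λ = -1 with multiplicity 4.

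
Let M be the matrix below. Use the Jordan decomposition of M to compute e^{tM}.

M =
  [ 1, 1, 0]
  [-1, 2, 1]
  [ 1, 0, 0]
e^{tM} =
  [-t^2*exp(t)/2 + exp(t), t^2*exp(t)/2 + t*exp(t), t^2*exp(t)/2]
  [-t*exp(t), t*exp(t) + exp(t), t*exp(t)]
  [-t^2*exp(t)/2 + t*exp(t), t^2*exp(t)/2, t^2*exp(t)/2 - t*exp(t) + exp(t)]

Strategy: write M = P · J · P⁻¹ where J is a Jordan canonical form, so e^{tM} = P · e^{tJ} · P⁻¹, and e^{tJ} can be computed block-by-block.

M has Jordan form
J =
  [1, 1, 0]
  [0, 1, 1]
  [0, 0, 1]
(up to reordering of blocks).

Per-block formulas:
  For a 3×3 Jordan block J_3(1): exp(t · J_3(1)) = e^(1t)·(I + t·N + (t^2/2)·N^2), where N is the 3×3 nilpotent shift.

After assembling e^{tJ} and conjugating by P, we get:

e^{tM} =
  [-t^2*exp(t)/2 + exp(t), t^2*exp(t)/2 + t*exp(t), t^2*exp(t)/2]
  [-t*exp(t), t*exp(t) + exp(t), t*exp(t)]
  [-t^2*exp(t)/2 + t*exp(t), t^2*exp(t)/2, t^2*exp(t)/2 - t*exp(t) + exp(t)]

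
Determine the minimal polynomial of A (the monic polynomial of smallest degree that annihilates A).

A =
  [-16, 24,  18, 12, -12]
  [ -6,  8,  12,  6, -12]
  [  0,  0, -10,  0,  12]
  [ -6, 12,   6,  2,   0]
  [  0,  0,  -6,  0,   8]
x^2 + 2*x - 8

The characteristic polynomial is χ_A(x) = (x - 2)^2*(x + 4)^3, so the eigenvalues are known. The minimal polynomial is
  m_A(x) = Π_λ (x − λ)^{k_λ}
where k_λ is the size of the *largest* Jordan block for λ (equivalently, the smallest k with (A − λI)^k v = 0 for every generalised eigenvector v of λ).

  λ = -4: largest Jordan block has size 1, contributing (x + 4)
  λ = 2: largest Jordan block has size 1, contributing (x − 2)

So m_A(x) = (x - 2)*(x + 4) = x^2 + 2*x - 8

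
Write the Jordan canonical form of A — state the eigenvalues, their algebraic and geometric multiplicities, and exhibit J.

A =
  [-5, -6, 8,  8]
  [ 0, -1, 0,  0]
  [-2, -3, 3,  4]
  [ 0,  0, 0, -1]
J_2(-1) ⊕ J_1(-1) ⊕ J_1(-1)

The characteristic polynomial is
  det(x·I − A) = x^4 + 4*x^3 + 6*x^2 + 4*x + 1 = (x + 1)^4

Eigenvalues and multiplicities (the geometric multiplicity of λ is n − rank(A − λI), which equals the number of Jordan blocks for λ):
  λ = -1: algebraic multiplicity = 4, geometric multiplicity = 3

Determining the block sizes for each eigenvalue:
  λ = -1: 3 blocks summing to 4 forces exactly one block of size 2 and the rest size 1 → block sizes [2, 1, 1]

Assembling the blocks gives a Jordan form
J =
  [-1,  1,  0,  0]
  [ 0, -1,  0,  0]
  [ 0,  0, -1,  0]
  [ 0,  0,  0, -1]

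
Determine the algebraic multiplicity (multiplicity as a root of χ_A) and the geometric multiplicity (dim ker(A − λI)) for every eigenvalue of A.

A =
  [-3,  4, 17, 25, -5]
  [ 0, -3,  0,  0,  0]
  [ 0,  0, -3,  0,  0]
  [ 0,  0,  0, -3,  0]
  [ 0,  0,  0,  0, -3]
λ = -3: alg = 5, geom = 4

Step 1 — factor the characteristic polynomial to read off the algebraic multiplicities:
  χ_A(x) = (x + 3)^5

Step 2 — compute geometric multiplicities via the rank-nullity identity g(λ) = n − rank(A − λI):
  rank(A − (-3)·I) = 1, so dim ker(A − (-3)·I) = n − 1 = 4

Summary:
  λ = -3: algebraic multiplicity = 5, geometric multiplicity = 4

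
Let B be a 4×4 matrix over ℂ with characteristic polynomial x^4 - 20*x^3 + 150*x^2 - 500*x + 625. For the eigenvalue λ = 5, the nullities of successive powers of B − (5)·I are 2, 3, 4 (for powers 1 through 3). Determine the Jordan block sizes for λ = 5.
Block sizes for λ = 5: [3, 1]

From the dimensions of kernels of powers, the number of Jordan blocks of size at least j is d_j − d_{j−1} where d_j = dim ker(N^j) (with d_0 = 0). Computing the differences gives [2, 1, 1].
The number of blocks of size exactly k is (#blocks of size ≥ k) − (#blocks of size ≥ k + 1), so the partition is: 1 block(s) of size 1, 1 block(s) of size 3.
In nonincreasing order the block sizes are [3, 1].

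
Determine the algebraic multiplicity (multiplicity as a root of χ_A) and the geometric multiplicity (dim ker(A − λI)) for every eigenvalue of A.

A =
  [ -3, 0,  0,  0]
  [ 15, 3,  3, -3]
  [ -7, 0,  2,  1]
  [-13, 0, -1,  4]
λ = -3: alg = 1, geom = 1; λ = 3: alg = 3, geom = 2

Step 1 — factor the characteristic polynomial to read off the algebraic multiplicities:
  χ_A(x) = (x - 3)^3*(x + 3)

Step 2 — compute geometric multiplicities via the rank-nullity identity g(λ) = n − rank(A − λI):
  rank(A − (-3)·I) = 3, so dim ker(A − (-3)·I) = n − 3 = 1
  rank(A − (3)·I) = 2, so dim ker(A − (3)·I) = n − 2 = 2

Summary:
  λ = -3: algebraic multiplicity = 1, geometric multiplicity = 1
  λ = 3: algebraic multiplicity = 3, geometric multiplicity = 2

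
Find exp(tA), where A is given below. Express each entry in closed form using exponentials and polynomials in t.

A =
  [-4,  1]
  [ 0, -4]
e^{tA} =
  [exp(-4*t), t*exp(-4*t)]
  [0, exp(-4*t)]

Strategy: write A = P · J · P⁻¹ where J is a Jordan canonical form, so e^{tA} = P · e^{tJ} · P⁻¹, and e^{tJ} can be computed block-by-block.

A has Jordan form
J =
  [-4,  1]
  [ 0, -4]
(up to reordering of blocks).

Per-block formulas:
  For a 2×2 Jordan block J_2(-4): exp(t · J_2(-4)) = e^(-4t)·(I + t·N), where N is the 2×2 nilpotent shift.

After assembling e^{tJ} and conjugating by P, we get:

e^{tA} =
  [exp(-4*t), t*exp(-4*t)]
  [0, exp(-4*t)]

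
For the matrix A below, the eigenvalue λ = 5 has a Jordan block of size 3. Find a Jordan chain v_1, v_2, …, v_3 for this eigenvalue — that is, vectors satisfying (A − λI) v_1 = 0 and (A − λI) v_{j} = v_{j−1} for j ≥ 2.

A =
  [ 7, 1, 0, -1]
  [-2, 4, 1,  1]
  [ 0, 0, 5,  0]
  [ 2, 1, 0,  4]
A Jordan chain for λ = 5 of length 3:
v_1 = (1, -1, 0, 1)ᵀ
v_2 = (0, 1, 0, 0)ᵀ
v_3 = (0, 0, 1, 0)ᵀ

Let N = A − (5)·I. We want v_3 with N^3 v_3 = 0 but N^2 v_3 ≠ 0; then v_{j-1} := N · v_j for j = 3, …, 2.

Pick v_3 = (0, 0, 1, 0)ᵀ.
Then v_2 = N · v_3 = (0, 1, 0, 0)ᵀ.
Then v_1 = N · v_2 = (1, -1, 0, 1)ᵀ.

Sanity check: (A − (5)·I) v_1 = (0, 0, 0, 0)ᵀ = 0. ✓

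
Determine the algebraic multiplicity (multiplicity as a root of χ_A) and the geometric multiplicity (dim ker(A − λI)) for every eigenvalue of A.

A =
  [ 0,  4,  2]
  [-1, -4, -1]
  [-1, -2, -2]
λ = -2: alg = 3, geom = 1

Step 1 — factor the characteristic polynomial to read off the algebraic multiplicities:
  χ_A(x) = (x + 2)^3

Step 2 — compute geometric multiplicities via the rank-nullity identity g(λ) = n − rank(A − λI):
  rank(A − (-2)·I) = 2, so dim ker(A − (-2)·I) = n − 2 = 1

Summary:
  λ = -2: algebraic multiplicity = 3, geometric multiplicity = 1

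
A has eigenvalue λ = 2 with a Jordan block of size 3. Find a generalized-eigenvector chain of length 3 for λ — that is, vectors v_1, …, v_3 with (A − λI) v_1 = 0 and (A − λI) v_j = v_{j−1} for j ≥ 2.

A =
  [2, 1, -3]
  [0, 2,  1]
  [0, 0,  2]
A Jordan chain for λ = 2 of length 3:
v_1 = (1, 0, 0)ᵀ
v_2 = (-3, 1, 0)ᵀ
v_3 = (0, 0, 1)ᵀ

Let N = A − (2)·I. We want v_3 with N^3 v_3 = 0 but N^2 v_3 ≠ 0; then v_{j-1} := N · v_j for j = 3, …, 2.

Pick v_3 = (0, 0, 1)ᵀ.
Then v_2 = N · v_3 = (-3, 1, 0)ᵀ.
Then v_1 = N · v_2 = (1, 0, 0)ᵀ.

Sanity check: (A − (2)·I) v_1 = (0, 0, 0)ᵀ = 0. ✓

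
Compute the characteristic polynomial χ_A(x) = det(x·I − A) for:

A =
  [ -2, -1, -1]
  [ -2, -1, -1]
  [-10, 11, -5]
x^3 + 8*x^2 + 16*x

Expanding det(x·I − A) (e.g. by cofactor expansion or by noting that A is similar to its Jordan form J, which has the same characteristic polynomial as A) gives
  χ_A(x) = x^3 + 8*x^2 + 16*x
which factors as x*(x + 4)^2. The eigenvalues (with algebraic multiplicities) are λ = -4 with multiplicity 2, λ = 0 with multiplicity 1.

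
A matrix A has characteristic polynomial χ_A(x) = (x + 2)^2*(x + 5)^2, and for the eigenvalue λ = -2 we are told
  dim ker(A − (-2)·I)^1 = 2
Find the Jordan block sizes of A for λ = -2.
Block sizes for λ = -2: [1, 1]

From the dimensions of kernels of powers, the number of Jordan blocks of size at least j is d_j − d_{j−1} where d_j = dim ker(N^j) (with d_0 = 0). Computing the differences gives [2].
The number of blocks of size exactly k is (#blocks of size ≥ k) − (#blocks of size ≥ k + 1), so the partition is: 2 block(s) of size 1.
In nonincreasing order the block sizes are [1, 1].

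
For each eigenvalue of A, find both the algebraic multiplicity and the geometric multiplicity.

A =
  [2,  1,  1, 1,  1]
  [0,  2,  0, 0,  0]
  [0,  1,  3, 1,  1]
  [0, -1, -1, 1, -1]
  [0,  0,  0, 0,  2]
λ = 2: alg = 5, geom = 4

Step 1 — factor the characteristic polynomial to read off the algebraic multiplicities:
  χ_A(x) = (x - 2)^5

Step 2 — compute geometric multiplicities via the rank-nullity identity g(λ) = n − rank(A − λI):
  rank(A − (2)·I) = 1, so dim ker(A − (2)·I) = n − 1 = 4

Summary:
  λ = 2: algebraic multiplicity = 5, geometric multiplicity = 4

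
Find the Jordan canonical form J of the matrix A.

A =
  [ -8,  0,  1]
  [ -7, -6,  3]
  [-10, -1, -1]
J_3(-5)

The characteristic polynomial is
  det(x·I − A) = x^3 + 15*x^2 + 75*x + 125 = (x + 5)^3

Eigenvalues and multiplicities (the geometric multiplicity of λ is n − rank(A − λI), which equals the number of Jordan blocks for λ):
  λ = -5: algebraic multiplicity = 3, geometric multiplicity = 1

Determining the block sizes for each eigenvalue:
  λ = -5: one block (gm = 1), so the single block has size am = 3 → block sizes [3]

Assembling the blocks gives a Jordan form
J =
  [-5,  1,  0]
  [ 0, -5,  1]
  [ 0,  0, -5]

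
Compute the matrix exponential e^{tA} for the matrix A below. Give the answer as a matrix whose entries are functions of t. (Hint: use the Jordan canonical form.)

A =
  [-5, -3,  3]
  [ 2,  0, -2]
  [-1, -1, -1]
e^{tA} =
  [-3*t*exp(-2*t) + exp(-2*t), -3*t*exp(-2*t), 3*t*exp(-2*t)]
  [2*t*exp(-2*t), 2*t*exp(-2*t) + exp(-2*t), -2*t*exp(-2*t)]
  [-t*exp(-2*t), -t*exp(-2*t), t*exp(-2*t) + exp(-2*t)]

Strategy: write A = P · J · P⁻¹ where J is a Jordan canonical form, so e^{tA} = P · e^{tJ} · P⁻¹, and e^{tJ} can be computed block-by-block.

A has Jordan form
J =
  [-2,  1,  0]
  [ 0, -2,  0]
  [ 0,  0, -2]
(up to reordering of blocks).

Per-block formulas:
  For a 2×2 Jordan block J_2(-2): exp(t · J_2(-2)) = e^(-2t)·(I + t·N), where N is the 2×2 nilpotent shift.
  For a 1×1 block at λ = -2: exp(t · [-2]) = [e^(-2t)].

After assembling e^{tJ} and conjugating by P, we get:

e^{tA} =
  [-3*t*exp(-2*t) + exp(-2*t), -3*t*exp(-2*t), 3*t*exp(-2*t)]
  [2*t*exp(-2*t), 2*t*exp(-2*t) + exp(-2*t), -2*t*exp(-2*t)]
  [-t*exp(-2*t), -t*exp(-2*t), t*exp(-2*t) + exp(-2*t)]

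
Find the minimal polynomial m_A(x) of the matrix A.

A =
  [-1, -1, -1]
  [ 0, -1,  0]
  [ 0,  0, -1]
x^2 + 2*x + 1

The characteristic polynomial is χ_A(x) = (x + 1)^3, so the eigenvalues are known. The minimal polynomial is
  m_A(x) = Π_λ (x − λ)^{k_λ}
where k_λ is the size of the *largest* Jordan block for λ (equivalently, the smallest k with (A − λI)^k v = 0 for every generalised eigenvector v of λ).

  λ = -1: largest Jordan block has size 2, contributing (x + 1)^2

So m_A(x) = (x + 1)^2 = x^2 + 2*x + 1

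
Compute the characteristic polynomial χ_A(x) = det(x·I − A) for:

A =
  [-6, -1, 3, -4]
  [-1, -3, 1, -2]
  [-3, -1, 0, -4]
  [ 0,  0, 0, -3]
x^4 + 12*x^3 + 54*x^2 + 108*x + 81

Expanding det(x·I − A) (e.g. by cofactor expansion or by noting that A is similar to its Jordan form J, which has the same characteristic polynomial as A) gives
  χ_A(x) = x^4 + 12*x^3 + 54*x^2 + 108*x + 81
which factors as (x + 3)^4. The eigenvalues (with algebraic multiplicities) are λ = -3 with multiplicity 4.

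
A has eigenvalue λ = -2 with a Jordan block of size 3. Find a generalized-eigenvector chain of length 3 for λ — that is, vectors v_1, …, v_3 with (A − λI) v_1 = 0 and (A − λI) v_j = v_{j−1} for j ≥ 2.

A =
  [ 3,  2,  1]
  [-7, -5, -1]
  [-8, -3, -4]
A Jordan chain for λ = -2 of length 3:
v_1 = (3, -6, -3)ᵀ
v_2 = (5, -7, -8)ᵀ
v_3 = (1, 0, 0)ᵀ

Let N = A − (-2)·I. We want v_3 with N^3 v_3 = 0 but N^2 v_3 ≠ 0; then v_{j-1} := N · v_j for j = 3, …, 2.

Pick v_3 = (1, 0, 0)ᵀ.
Then v_2 = N · v_3 = (5, -7, -8)ᵀ.
Then v_1 = N · v_2 = (3, -6, -3)ᵀ.

Sanity check: (A − (-2)·I) v_1 = (0, 0, 0)ᵀ = 0. ✓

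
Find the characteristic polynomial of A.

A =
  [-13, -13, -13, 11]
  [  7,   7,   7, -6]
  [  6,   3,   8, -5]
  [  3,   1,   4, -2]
x^4 - 2*x^2 + 1

Expanding det(x·I − A) (e.g. by cofactor expansion or by noting that A is similar to its Jordan form J, which has the same characteristic polynomial as A) gives
  χ_A(x) = x^4 - 2*x^2 + 1
which factors as (x - 1)^2*(x + 1)^2. The eigenvalues (with algebraic multiplicities) are λ = -1 with multiplicity 2, λ = 1 with multiplicity 2.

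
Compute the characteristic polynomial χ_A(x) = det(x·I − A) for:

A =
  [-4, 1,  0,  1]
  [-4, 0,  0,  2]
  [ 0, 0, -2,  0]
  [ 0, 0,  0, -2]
x^4 + 8*x^3 + 24*x^2 + 32*x + 16

Expanding det(x·I − A) (e.g. by cofactor expansion or by noting that A is similar to its Jordan form J, which has the same characteristic polynomial as A) gives
  χ_A(x) = x^4 + 8*x^3 + 24*x^2 + 32*x + 16
which factors as (x + 2)^4. The eigenvalues (with algebraic multiplicities) are λ = -2 with multiplicity 4.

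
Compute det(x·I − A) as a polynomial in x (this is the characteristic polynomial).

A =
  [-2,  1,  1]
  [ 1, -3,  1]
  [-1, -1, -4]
x^3 + 9*x^2 + 27*x + 27

Expanding det(x·I − A) (e.g. by cofactor expansion or by noting that A is similar to its Jordan form J, which has the same characteristic polynomial as A) gives
  χ_A(x) = x^3 + 9*x^2 + 27*x + 27
which factors as (x + 3)^3. The eigenvalues (with algebraic multiplicities) are λ = -3 with multiplicity 3.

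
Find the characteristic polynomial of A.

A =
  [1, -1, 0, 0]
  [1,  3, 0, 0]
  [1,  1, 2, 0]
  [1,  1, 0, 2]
x^4 - 8*x^3 + 24*x^2 - 32*x + 16

Expanding det(x·I − A) (e.g. by cofactor expansion or by noting that A is similar to its Jordan form J, which has the same characteristic polynomial as A) gives
  χ_A(x) = x^4 - 8*x^3 + 24*x^2 - 32*x + 16
which factors as (x - 2)^4. The eigenvalues (with algebraic multiplicities) are λ = 2 with multiplicity 4.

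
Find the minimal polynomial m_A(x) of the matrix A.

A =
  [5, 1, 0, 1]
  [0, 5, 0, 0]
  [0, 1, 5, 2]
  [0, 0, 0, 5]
x^2 - 10*x + 25

The characteristic polynomial is χ_A(x) = (x - 5)^4, so the eigenvalues are known. The minimal polynomial is
  m_A(x) = Π_λ (x − λ)^{k_λ}
where k_λ is the size of the *largest* Jordan block for λ (equivalently, the smallest k with (A − λI)^k v = 0 for every generalised eigenvector v of λ).

  λ = 5: largest Jordan block has size 2, contributing (x − 5)^2

So m_A(x) = (x - 5)^2 = x^2 - 10*x + 25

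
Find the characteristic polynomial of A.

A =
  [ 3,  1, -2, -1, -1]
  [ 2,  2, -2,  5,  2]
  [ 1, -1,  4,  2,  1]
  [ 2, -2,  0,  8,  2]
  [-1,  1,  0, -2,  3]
x^5 - 20*x^4 + 160*x^3 - 640*x^2 + 1280*x - 1024

Expanding det(x·I − A) (e.g. by cofactor expansion or by noting that A is similar to its Jordan form J, which has the same characteristic polynomial as A) gives
  χ_A(x) = x^5 - 20*x^4 + 160*x^3 - 640*x^2 + 1280*x - 1024
which factors as (x - 4)^5. The eigenvalues (with algebraic multiplicities) are λ = 4 with multiplicity 5.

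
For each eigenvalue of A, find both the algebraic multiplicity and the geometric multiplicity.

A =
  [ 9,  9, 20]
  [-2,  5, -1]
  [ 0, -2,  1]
λ = 5: alg = 3, geom = 1

Step 1 — factor the characteristic polynomial to read off the algebraic multiplicities:
  χ_A(x) = (x - 5)^3

Step 2 — compute geometric multiplicities via the rank-nullity identity g(λ) = n − rank(A − λI):
  rank(A − (5)·I) = 2, so dim ker(A − (5)·I) = n − 2 = 1

Summary:
  λ = 5: algebraic multiplicity = 3, geometric multiplicity = 1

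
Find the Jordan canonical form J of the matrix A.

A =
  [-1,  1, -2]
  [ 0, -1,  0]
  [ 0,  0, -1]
J_2(-1) ⊕ J_1(-1)

The characteristic polynomial is
  det(x·I − A) = x^3 + 3*x^2 + 3*x + 1 = (x + 1)^3

Eigenvalues and multiplicities (the geometric multiplicity of λ is n − rank(A − λI), which equals the number of Jordan blocks for λ):
  λ = -1: algebraic multiplicity = 3, geometric multiplicity = 2

Determining the block sizes for each eigenvalue:
  λ = -1: 2 blocks summing to 3 forces exactly one block of size 2 and the rest size 1 → block sizes [2, 1]

Assembling the blocks gives a Jordan form
J =
  [-1,  1,  0]
  [ 0, -1,  0]
  [ 0,  0, -1]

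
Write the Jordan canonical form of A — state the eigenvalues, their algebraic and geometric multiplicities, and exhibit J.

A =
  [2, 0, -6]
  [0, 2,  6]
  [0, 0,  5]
J_1(2) ⊕ J_1(2) ⊕ J_1(5)

The characteristic polynomial is
  det(x·I − A) = x^3 - 9*x^2 + 24*x - 20 = (x - 5)*(x - 2)^2

Eigenvalues and multiplicities (the geometric multiplicity of λ is n − rank(A − λI), which equals the number of Jordan blocks for λ):
  λ = 2: algebraic multiplicity = 2, geometric multiplicity = 2
  λ = 5: algebraic multiplicity = 1, geometric multiplicity = 1

Determining the block sizes for each eigenvalue:
  λ = 2: gm = am = 2, so every block has size 1 → block sizes [1, 1]
  λ = 5: one block (gm = 1), so the single block has size am = 1 → block sizes [1]

Assembling the blocks gives a Jordan form
J =
  [2, 0, 0]
  [0, 2, 0]
  [0, 0, 5]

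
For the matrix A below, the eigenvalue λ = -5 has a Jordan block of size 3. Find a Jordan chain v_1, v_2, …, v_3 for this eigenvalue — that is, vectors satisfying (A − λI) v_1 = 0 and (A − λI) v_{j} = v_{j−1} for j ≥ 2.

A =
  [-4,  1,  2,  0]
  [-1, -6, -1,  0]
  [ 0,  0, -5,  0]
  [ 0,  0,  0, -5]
A Jordan chain for λ = -5 of length 3:
v_1 = (1, -1, 0, 0)ᵀ
v_2 = (2, -1, 0, 0)ᵀ
v_3 = (0, 0, 1, 0)ᵀ

Let N = A − (-5)·I. We want v_3 with N^3 v_3 = 0 but N^2 v_3 ≠ 0; then v_{j-1} := N · v_j for j = 3, …, 2.

Pick v_3 = (0, 0, 1, 0)ᵀ.
Then v_2 = N · v_3 = (2, -1, 0, 0)ᵀ.
Then v_1 = N · v_2 = (1, -1, 0, 0)ᵀ.

Sanity check: (A − (-5)·I) v_1 = (0, 0, 0, 0)ᵀ = 0. ✓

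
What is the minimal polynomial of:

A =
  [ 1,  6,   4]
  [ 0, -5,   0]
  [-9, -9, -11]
x^2 + 10*x + 25

The characteristic polynomial is χ_A(x) = (x + 5)^3, so the eigenvalues are known. The minimal polynomial is
  m_A(x) = Π_λ (x − λ)^{k_λ}
where k_λ is the size of the *largest* Jordan block for λ (equivalently, the smallest k with (A − λI)^k v = 0 for every generalised eigenvector v of λ).

  λ = -5: largest Jordan block has size 2, contributing (x + 5)^2

So m_A(x) = (x + 5)^2 = x^2 + 10*x + 25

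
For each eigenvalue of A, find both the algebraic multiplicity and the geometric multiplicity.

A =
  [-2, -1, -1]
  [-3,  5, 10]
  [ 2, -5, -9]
λ = -2: alg = 3, geom = 1

Step 1 — factor the characteristic polynomial to read off the algebraic multiplicities:
  χ_A(x) = (x + 2)^3

Step 2 — compute geometric multiplicities via the rank-nullity identity g(λ) = n − rank(A − λI):
  rank(A − (-2)·I) = 2, so dim ker(A − (-2)·I) = n − 2 = 1

Summary:
  λ = -2: algebraic multiplicity = 3, geometric multiplicity = 1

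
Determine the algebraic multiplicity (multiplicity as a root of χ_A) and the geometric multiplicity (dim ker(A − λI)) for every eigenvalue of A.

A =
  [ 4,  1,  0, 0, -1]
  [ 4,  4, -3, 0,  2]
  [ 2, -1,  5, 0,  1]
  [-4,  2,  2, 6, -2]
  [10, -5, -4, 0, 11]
λ = 6: alg = 5, geom = 3

Step 1 — factor the characteristic polynomial to read off the algebraic multiplicities:
  χ_A(x) = (x - 6)^5

Step 2 — compute geometric multiplicities via the rank-nullity identity g(λ) = n − rank(A − λI):
  rank(A − (6)·I) = 2, so dim ker(A − (6)·I) = n − 2 = 3

Summary:
  λ = 6: algebraic multiplicity = 5, geometric multiplicity = 3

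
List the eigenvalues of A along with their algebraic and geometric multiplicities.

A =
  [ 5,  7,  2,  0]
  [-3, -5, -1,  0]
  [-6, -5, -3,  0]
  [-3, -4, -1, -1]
λ = -1: alg = 4, geom = 2

Step 1 — factor the characteristic polynomial to read off the algebraic multiplicities:
  χ_A(x) = (x + 1)^4

Step 2 — compute geometric multiplicities via the rank-nullity identity g(λ) = n − rank(A − λI):
  rank(A − (-1)·I) = 2, so dim ker(A − (-1)·I) = n − 2 = 2

Summary:
  λ = -1: algebraic multiplicity = 4, geometric multiplicity = 2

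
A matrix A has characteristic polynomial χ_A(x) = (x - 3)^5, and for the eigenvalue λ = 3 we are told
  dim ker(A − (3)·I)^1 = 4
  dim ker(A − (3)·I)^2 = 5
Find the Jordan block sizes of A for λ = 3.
Block sizes for λ = 3: [2, 1, 1, 1]

From the dimensions of kernels of powers, the number of Jordan blocks of size at least j is d_j − d_{j−1} where d_j = dim ker(N^j) (with d_0 = 0). Computing the differences gives [4, 1].
The number of blocks of size exactly k is (#blocks of size ≥ k) − (#blocks of size ≥ k + 1), so the partition is: 3 block(s) of size 1, 1 block(s) of size 2.
In nonincreasing order the block sizes are [2, 1, 1, 1].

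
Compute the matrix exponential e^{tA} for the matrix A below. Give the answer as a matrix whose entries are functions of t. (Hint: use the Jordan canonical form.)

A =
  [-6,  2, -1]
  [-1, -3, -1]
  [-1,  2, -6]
e^{tA} =
  [-t*exp(-5*t) + exp(-5*t), 2*t*exp(-5*t), -t*exp(-5*t)]
  [-t*exp(-5*t), 2*t*exp(-5*t) + exp(-5*t), -t*exp(-5*t)]
  [-t*exp(-5*t), 2*t*exp(-5*t), -t*exp(-5*t) + exp(-5*t)]

Strategy: write A = P · J · P⁻¹ where J is a Jordan canonical form, so e^{tA} = P · e^{tJ} · P⁻¹, and e^{tJ} can be computed block-by-block.

A has Jordan form
J =
  [-5,  1,  0]
  [ 0, -5,  0]
  [ 0,  0, -5]
(up to reordering of blocks).

Per-block formulas:
  For a 2×2 Jordan block J_2(-5): exp(t · J_2(-5)) = e^(-5t)·(I + t·N), where N is the 2×2 nilpotent shift.
  For a 1×1 block at λ = -5: exp(t · [-5]) = [e^(-5t)].

After assembling e^{tJ} and conjugating by P, we get:

e^{tA} =
  [-t*exp(-5*t) + exp(-5*t), 2*t*exp(-5*t), -t*exp(-5*t)]
  [-t*exp(-5*t), 2*t*exp(-5*t) + exp(-5*t), -t*exp(-5*t)]
  [-t*exp(-5*t), 2*t*exp(-5*t), -t*exp(-5*t) + exp(-5*t)]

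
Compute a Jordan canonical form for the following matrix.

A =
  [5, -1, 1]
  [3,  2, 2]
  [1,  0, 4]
J_1(3) ⊕ J_2(4)

The characteristic polynomial is
  det(x·I − A) = x^3 - 11*x^2 + 40*x - 48 = (x - 4)^2*(x - 3)

Eigenvalues and multiplicities (the geometric multiplicity of λ is n − rank(A − λI), which equals the number of Jordan blocks for λ):
  λ = 3: algebraic multiplicity = 1, geometric multiplicity = 1
  λ = 4: algebraic multiplicity = 2, geometric multiplicity = 1

Determining the block sizes for each eigenvalue:
  λ = 3: one block (gm = 1), so the single block has size am = 1 → block sizes [1]
  λ = 4: one block (gm = 1), so the single block has size am = 2 → block sizes [2]

Assembling the blocks gives a Jordan form
J =
  [3, 0, 0]
  [0, 4, 1]
  [0, 0, 4]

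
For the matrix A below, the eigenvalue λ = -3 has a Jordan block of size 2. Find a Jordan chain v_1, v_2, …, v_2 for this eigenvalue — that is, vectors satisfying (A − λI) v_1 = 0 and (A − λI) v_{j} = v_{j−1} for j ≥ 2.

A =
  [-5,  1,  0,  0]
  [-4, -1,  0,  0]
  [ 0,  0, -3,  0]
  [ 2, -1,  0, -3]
A Jordan chain for λ = -3 of length 2:
v_1 = (-2, -4, 0, 2)ᵀ
v_2 = (1, 0, 0, 0)ᵀ

Let N = A − (-3)·I. We want v_2 with N^2 v_2 = 0 but N^1 v_2 ≠ 0; then v_{j-1} := N · v_j for j = 2, …, 2.

Pick v_2 = (1, 0, 0, 0)ᵀ.
Then v_1 = N · v_2 = (-2, -4, 0, 2)ᵀ.

Sanity check: (A − (-3)·I) v_1 = (0, 0, 0, 0)ᵀ = 0. ✓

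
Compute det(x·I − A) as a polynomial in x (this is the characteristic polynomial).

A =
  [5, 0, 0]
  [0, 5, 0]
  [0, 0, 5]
x^3 - 15*x^2 + 75*x - 125

Expanding det(x·I − A) (e.g. by cofactor expansion or by noting that A is similar to its Jordan form J, which has the same characteristic polynomial as A) gives
  χ_A(x) = x^3 - 15*x^2 + 75*x - 125
which factors as (x - 5)^3. The eigenvalues (with algebraic multiplicities) are λ = 5 with multiplicity 3.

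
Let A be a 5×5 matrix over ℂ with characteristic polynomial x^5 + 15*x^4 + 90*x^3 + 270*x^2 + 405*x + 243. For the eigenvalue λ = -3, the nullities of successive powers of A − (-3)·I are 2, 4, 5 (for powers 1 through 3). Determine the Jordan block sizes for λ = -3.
Block sizes for λ = -3: [3, 2]

From the dimensions of kernels of powers, the number of Jordan blocks of size at least j is d_j − d_{j−1} where d_j = dim ker(N^j) (with d_0 = 0). Computing the differences gives [2, 2, 1].
The number of blocks of size exactly k is (#blocks of size ≥ k) − (#blocks of size ≥ k + 1), so the partition is: 1 block(s) of size 2, 1 block(s) of size 3.
In nonincreasing order the block sizes are [3, 2].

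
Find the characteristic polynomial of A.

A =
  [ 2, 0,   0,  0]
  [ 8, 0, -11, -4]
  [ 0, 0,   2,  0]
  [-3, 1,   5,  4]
x^4 - 8*x^3 + 24*x^2 - 32*x + 16

Expanding det(x·I − A) (e.g. by cofactor expansion or by noting that A is similar to its Jordan form J, which has the same characteristic polynomial as A) gives
  χ_A(x) = x^4 - 8*x^3 + 24*x^2 - 32*x + 16
which factors as (x - 2)^4. The eigenvalues (with algebraic multiplicities) are λ = 2 with multiplicity 4.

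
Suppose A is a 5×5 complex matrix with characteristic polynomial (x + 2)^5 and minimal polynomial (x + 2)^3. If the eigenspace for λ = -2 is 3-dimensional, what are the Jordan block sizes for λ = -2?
Block sizes for λ = -2: [3, 1, 1]

Step 1 — from the characteristic polynomial, algebraic multiplicity of λ = -2 is 5. From dim ker(A − (-2)·I) = 3, there are exactly 3 Jordan blocks for λ = -2.
Step 2 — from the minimal polynomial, the factor (x + 2)^3 tells us the largest block for λ = -2 has size 3.
Step 3 — with total size 5, 3 blocks, and largest block 3, the block sizes (in nonincreasing order) are [3, 1, 1].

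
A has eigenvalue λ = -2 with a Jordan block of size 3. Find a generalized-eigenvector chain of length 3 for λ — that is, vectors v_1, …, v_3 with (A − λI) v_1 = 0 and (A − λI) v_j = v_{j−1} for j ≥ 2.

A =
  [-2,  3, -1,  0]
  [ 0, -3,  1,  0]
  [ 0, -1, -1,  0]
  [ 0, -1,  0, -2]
A Jordan chain for λ = -2 of length 3:
v_1 = (-2, 0, 0, 1)ᵀ
v_2 = (3, -1, -1, -1)ᵀ
v_3 = (0, 1, 0, 0)ᵀ

Let N = A − (-2)·I. We want v_3 with N^3 v_3 = 0 but N^2 v_3 ≠ 0; then v_{j-1} := N · v_j for j = 3, …, 2.

Pick v_3 = (0, 1, 0, 0)ᵀ.
Then v_2 = N · v_3 = (3, -1, -1, -1)ᵀ.
Then v_1 = N · v_2 = (-2, 0, 0, 1)ᵀ.

Sanity check: (A − (-2)·I) v_1 = (0, 0, 0, 0)ᵀ = 0. ✓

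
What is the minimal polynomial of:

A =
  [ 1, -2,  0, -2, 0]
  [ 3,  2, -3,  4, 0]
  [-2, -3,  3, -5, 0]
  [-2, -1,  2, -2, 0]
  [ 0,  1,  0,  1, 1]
x^3 - 3*x^2 + 3*x - 1

The characteristic polynomial is χ_A(x) = (x - 1)^5, so the eigenvalues are known. The minimal polynomial is
  m_A(x) = Π_λ (x − λ)^{k_λ}
where k_λ is the size of the *largest* Jordan block for λ (equivalently, the smallest k with (A − λI)^k v = 0 for every generalised eigenvector v of λ).

  λ = 1: largest Jordan block has size 3, contributing (x − 1)^3

So m_A(x) = (x - 1)^3 = x^3 - 3*x^2 + 3*x - 1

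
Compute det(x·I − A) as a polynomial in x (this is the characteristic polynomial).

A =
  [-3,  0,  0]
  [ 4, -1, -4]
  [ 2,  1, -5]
x^3 + 9*x^2 + 27*x + 27

Expanding det(x·I − A) (e.g. by cofactor expansion or by noting that A is similar to its Jordan form J, which has the same characteristic polynomial as A) gives
  χ_A(x) = x^3 + 9*x^2 + 27*x + 27
which factors as (x + 3)^3. The eigenvalues (with algebraic multiplicities) are λ = -3 with multiplicity 3.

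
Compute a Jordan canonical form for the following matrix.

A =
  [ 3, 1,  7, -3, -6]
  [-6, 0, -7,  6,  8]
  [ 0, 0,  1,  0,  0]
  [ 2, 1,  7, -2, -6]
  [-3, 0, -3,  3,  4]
J_2(0) ⊕ J_1(1) ⊕ J_1(1) ⊕ J_1(4)

The characteristic polynomial is
  det(x·I − A) = x^5 - 6*x^4 + 9*x^3 - 4*x^2 = x^2*(x - 4)*(x - 1)^2

Eigenvalues and multiplicities (the geometric multiplicity of λ is n − rank(A − λI), which equals the number of Jordan blocks for λ):
  λ = 0: algebraic multiplicity = 2, geometric multiplicity = 1
  λ = 1: algebraic multiplicity = 2, geometric multiplicity = 2
  λ = 4: algebraic multiplicity = 1, geometric multiplicity = 1

Determining the block sizes for each eigenvalue:
  λ = 0: one block (gm = 1), so the single block has size am = 2 → block sizes [2]
  λ = 1: gm = am = 2, so every block has size 1 → block sizes [1, 1]
  λ = 4: one block (gm = 1), so the single block has size am = 1 → block sizes [1]

Assembling the blocks gives a Jordan form
J =
  [0, 1, 0, 0, 0]
  [0, 0, 0, 0, 0]
  [0, 0, 1, 0, 0]
  [0, 0, 0, 1, 0]
  [0, 0, 0, 0, 4]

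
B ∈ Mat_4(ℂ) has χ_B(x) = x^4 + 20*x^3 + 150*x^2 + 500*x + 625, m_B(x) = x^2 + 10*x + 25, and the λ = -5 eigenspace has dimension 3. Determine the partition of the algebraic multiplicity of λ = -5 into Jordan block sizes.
Block sizes for λ = -5: [2, 1, 1]

Step 1 — from the characteristic polynomial, algebraic multiplicity of λ = -5 is 4. From dim ker(B − (-5)·I) = 3, there are exactly 3 Jordan blocks for λ = -5.
Step 2 — from the minimal polynomial, the factor (x + 5)^2 tells us the largest block for λ = -5 has size 2.
Step 3 — with total size 4, 3 blocks, and largest block 2, the block sizes (in nonincreasing order) are [2, 1, 1].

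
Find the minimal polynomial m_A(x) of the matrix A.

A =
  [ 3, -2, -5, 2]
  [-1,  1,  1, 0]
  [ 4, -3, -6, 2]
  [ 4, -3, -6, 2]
x^3

The characteristic polynomial is χ_A(x) = x^4, so the eigenvalues are known. The minimal polynomial is
  m_A(x) = Π_λ (x − λ)^{k_λ}
where k_λ is the size of the *largest* Jordan block for λ (equivalently, the smallest k with (A − λI)^k v = 0 for every generalised eigenvector v of λ).

  λ = 0: largest Jordan block has size 3, contributing (x − 0)^3

So m_A(x) = x^3 = x^3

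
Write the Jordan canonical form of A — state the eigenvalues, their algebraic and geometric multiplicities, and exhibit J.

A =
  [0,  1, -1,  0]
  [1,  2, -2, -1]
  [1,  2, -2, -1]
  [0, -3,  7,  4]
J_2(0) ⊕ J_2(2)

The characteristic polynomial is
  det(x·I − A) = x^4 - 4*x^3 + 4*x^2 = x^2*(x - 2)^2

Eigenvalues and multiplicities (the geometric multiplicity of λ is n − rank(A − λI), which equals the number of Jordan blocks for λ):
  λ = 0: algebraic multiplicity = 2, geometric multiplicity = 1
  λ = 2: algebraic multiplicity = 2, geometric multiplicity = 1

Determining the block sizes for each eigenvalue:
  λ = 0: one block (gm = 1), so the single block has size am = 2 → block sizes [2]
  λ = 2: one block (gm = 1), so the single block has size am = 2 → block sizes [2]

Assembling the blocks gives a Jordan form
J =
  [0, 1, 0, 0]
  [0, 0, 0, 0]
  [0, 0, 2, 1]
  [0, 0, 0, 2]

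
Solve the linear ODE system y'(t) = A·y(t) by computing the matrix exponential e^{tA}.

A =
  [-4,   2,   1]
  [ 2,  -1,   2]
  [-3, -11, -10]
e^{tA} =
  [t^2*exp(-5*t) + t*exp(-5*t) + exp(-5*t), -t^2*exp(-5*t)/2 + 2*t*exp(-5*t), t*exp(-5*t)]
  [2*t^2*exp(-5*t) + 2*t*exp(-5*t), -t^2*exp(-5*t) + 4*t*exp(-5*t) + exp(-5*t), 2*t*exp(-5*t)]
  [-5*t^2*exp(-5*t) - 3*t*exp(-5*t), 5*t^2*exp(-5*t)/2 - 11*t*exp(-5*t), -5*t*exp(-5*t) + exp(-5*t)]

Strategy: write A = P · J · P⁻¹ where J is a Jordan canonical form, so e^{tA} = P · e^{tJ} · P⁻¹, and e^{tJ} can be computed block-by-block.

A has Jordan form
J =
  [-5,  1,  0]
  [ 0, -5,  1]
  [ 0,  0, -5]
(up to reordering of blocks).

Per-block formulas:
  For a 3×3 Jordan block J_3(-5): exp(t · J_3(-5)) = e^(-5t)·(I + t·N + (t^2/2)·N^2), where N is the 3×3 nilpotent shift.

After assembling e^{tJ} and conjugating by P, we get:

e^{tA} =
  [t^2*exp(-5*t) + t*exp(-5*t) + exp(-5*t), -t^2*exp(-5*t)/2 + 2*t*exp(-5*t), t*exp(-5*t)]
  [2*t^2*exp(-5*t) + 2*t*exp(-5*t), -t^2*exp(-5*t) + 4*t*exp(-5*t) + exp(-5*t), 2*t*exp(-5*t)]
  [-5*t^2*exp(-5*t) - 3*t*exp(-5*t), 5*t^2*exp(-5*t)/2 - 11*t*exp(-5*t), -5*t*exp(-5*t) + exp(-5*t)]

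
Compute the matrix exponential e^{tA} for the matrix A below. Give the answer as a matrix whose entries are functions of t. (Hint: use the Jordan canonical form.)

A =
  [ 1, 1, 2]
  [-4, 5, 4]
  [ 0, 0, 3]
e^{tA} =
  [-2*t*exp(3*t) + exp(3*t), t*exp(3*t), 2*t*exp(3*t)]
  [-4*t*exp(3*t), 2*t*exp(3*t) + exp(3*t), 4*t*exp(3*t)]
  [0, 0, exp(3*t)]

Strategy: write A = P · J · P⁻¹ where J is a Jordan canonical form, so e^{tA} = P · e^{tJ} · P⁻¹, and e^{tJ} can be computed block-by-block.

A has Jordan form
J =
  [3, 1, 0]
  [0, 3, 0]
  [0, 0, 3]
(up to reordering of blocks).

Per-block formulas:
  For a 2×2 Jordan block J_2(3): exp(t · J_2(3)) = e^(3t)·(I + t·N), where N is the 2×2 nilpotent shift.
  For a 1×1 block at λ = 3: exp(t · [3]) = [e^(3t)].

After assembling e^{tJ} and conjugating by P, we get:

e^{tA} =
  [-2*t*exp(3*t) + exp(3*t), t*exp(3*t), 2*t*exp(3*t)]
  [-4*t*exp(3*t), 2*t*exp(3*t) + exp(3*t), 4*t*exp(3*t)]
  [0, 0, exp(3*t)]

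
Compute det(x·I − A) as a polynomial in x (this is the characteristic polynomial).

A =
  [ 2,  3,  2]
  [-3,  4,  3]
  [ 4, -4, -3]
x^3 - 3*x^2 + 3*x - 1

Expanding det(x·I − A) (e.g. by cofactor expansion or by noting that A is similar to its Jordan form J, which has the same characteristic polynomial as A) gives
  χ_A(x) = x^3 - 3*x^2 + 3*x - 1
which factors as (x - 1)^3. The eigenvalues (with algebraic multiplicities) are λ = 1 with multiplicity 3.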